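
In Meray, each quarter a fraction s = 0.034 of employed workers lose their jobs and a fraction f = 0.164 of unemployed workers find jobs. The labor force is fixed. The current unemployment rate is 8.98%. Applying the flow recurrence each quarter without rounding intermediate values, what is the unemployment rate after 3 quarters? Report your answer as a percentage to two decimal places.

With a fixed labor force, u_{t+1} = u_t + s·(1−u_t) − f·u_t = u_t·(1−s−f) + s.
Here 1−s−f = 0.802 and s = 0.034.
u_1 = 0.089800 × 0.802 + 0.034 = 0.106020.
u_2 = 0.106020 × 0.802 + 0.034 = 0.119028.
u_3 = 0.119028 × 0.802 + 0.034 = 0.129460.

Unemployment rate after three quarters ≈ 12.95%.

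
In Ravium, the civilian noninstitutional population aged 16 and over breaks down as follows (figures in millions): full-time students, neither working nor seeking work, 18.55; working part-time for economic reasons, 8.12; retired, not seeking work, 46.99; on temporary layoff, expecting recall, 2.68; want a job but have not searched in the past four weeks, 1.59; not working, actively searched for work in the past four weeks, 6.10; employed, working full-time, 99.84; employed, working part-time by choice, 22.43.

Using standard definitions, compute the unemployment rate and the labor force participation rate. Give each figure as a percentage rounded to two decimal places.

Employed = 8.12 + 99.84 + 22.43 = 130.39 million (anyone who worked, including part-time for economic reasons, counts as employed).
Unemployed = 2.68 + 6.10 = 8.78 million (jobless and actively searching, or on temporary layoff).
Labor force = 130.39 + 8.78 = 139.17 million.
Not in labor force = 18.55 + 46.99 + 1.59 = 67.13 million (those not working and not actively searching are outside the labor force — including those who want a job but have given up searching).
Civilian working-age population = 139.17 + 67.13 = 206.30 million.
Unemployment rate = 8.78 / 139.17 = 6.31%.
Labor force participation rate = 139.17 / 206.30 = 67.46%.

Unemployment rate ≈ 6.31%; labor force participation rate ≈ 67.46%.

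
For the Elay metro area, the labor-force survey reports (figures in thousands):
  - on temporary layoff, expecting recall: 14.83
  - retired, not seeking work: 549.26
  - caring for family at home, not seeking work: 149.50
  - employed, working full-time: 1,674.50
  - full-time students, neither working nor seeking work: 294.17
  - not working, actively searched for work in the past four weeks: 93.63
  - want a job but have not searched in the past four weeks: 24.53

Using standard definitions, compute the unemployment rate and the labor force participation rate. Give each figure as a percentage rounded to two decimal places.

Unemployment rate ≈ 6.08%; labor force participation rate ≈ 63.67%.

Employed = 1,674.50 thousand.
Unemployed = 14.83 + 93.63 = 108.46 thousand (jobless and actively searching, or on temporary layoff).
Labor force = 1,674.50 + 108.46 = 1,782.96 thousand.
Not in labor force = 549.26 + 149.50 + 294.17 + 24.53 = 1,017.46 thousand (those not working and not actively searching are outside the labor force — including those who want a job but have given up searching).
Civilian working-age population = 1,782.96 + 1,017.46 = 2,800.42 thousand.
Unemployment rate = 108.46 / 1,782.96 = 6.08%.
Labor force participation rate = 1,782.96 / 2,800.42 = 63.67%.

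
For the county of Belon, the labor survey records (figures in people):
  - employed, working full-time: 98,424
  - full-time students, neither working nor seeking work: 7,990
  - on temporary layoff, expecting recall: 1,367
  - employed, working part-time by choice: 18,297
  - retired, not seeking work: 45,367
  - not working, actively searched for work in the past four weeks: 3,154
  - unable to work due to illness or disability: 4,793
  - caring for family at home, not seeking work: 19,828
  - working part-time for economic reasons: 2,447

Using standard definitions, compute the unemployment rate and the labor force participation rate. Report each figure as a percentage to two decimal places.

Employed = 98,424 + 18,297 + 2,447 = 119,168 (anyone who worked, including part-time for economic reasons, counts as employed).
Unemployed = 1,367 + 3,154 = 4,521 (jobless and actively searching, or on temporary layoff).
Labor force = 119,168 + 4,521 = 123,689.
Not in labor force = 7,990 + 45,367 + 4,793 + 19,828 = 77,978 (those not working and not actively searching are outside the labor force).
Civilian working-age population = 123,689 + 77,978 = 201,667.
Unemployment rate = 4,521 / 123,689 = 3.66%.
Labor force participation rate = 123,689 / 201,667 = 61.33%.

Unemployment rate ≈ 3.66%; labor force participation rate ≈ 61.33%.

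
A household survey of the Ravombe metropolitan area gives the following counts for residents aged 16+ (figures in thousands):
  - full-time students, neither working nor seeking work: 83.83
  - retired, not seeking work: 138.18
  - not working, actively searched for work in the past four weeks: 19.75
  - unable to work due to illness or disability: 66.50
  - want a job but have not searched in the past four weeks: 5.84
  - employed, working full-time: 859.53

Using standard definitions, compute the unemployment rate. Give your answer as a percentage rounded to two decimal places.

Employed = 859.53 thousand.
Unemployed = 19.75 thousand.
Labor force = 859.53 + 19.75 = 879.28 thousand.
Unemployment rate = 19.75 / 879.28 = 2.25%.

Unemployment rate ≈ 2.25%.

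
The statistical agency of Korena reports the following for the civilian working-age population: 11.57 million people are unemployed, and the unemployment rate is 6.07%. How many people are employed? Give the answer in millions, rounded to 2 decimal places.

Labor force = U / u = 11.57 / 0.0607 ≈ 190.61 million.
Employed = labor force − unemployed = 190.61 − 11.57 = 179.04 million.

About 179.04 million are employed.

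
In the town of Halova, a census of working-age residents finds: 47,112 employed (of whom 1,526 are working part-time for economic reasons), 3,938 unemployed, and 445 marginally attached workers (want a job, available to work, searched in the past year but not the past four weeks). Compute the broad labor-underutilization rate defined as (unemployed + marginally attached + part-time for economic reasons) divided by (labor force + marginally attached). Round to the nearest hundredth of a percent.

Broad underutilization rate ≈ 11.47%.

Labor force = 47,112 + 3,938 = 51,050.
Numerator = 3,938 + 445 + 1,526 = 5,909.
Denominator = 51,050 + 445 = 51,495.
Broad rate = 5,909 / 51,495 = 11.47%.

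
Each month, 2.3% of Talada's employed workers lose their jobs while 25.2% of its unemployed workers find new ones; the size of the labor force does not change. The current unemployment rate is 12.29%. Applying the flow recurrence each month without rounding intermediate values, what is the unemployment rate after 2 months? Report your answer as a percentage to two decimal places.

Unemployment rate after two months ≈ 10.43%.

With a fixed labor force, u_{t+1} = u_t + s·(1−u_t) − f·u_t = u_t·(1−s−f) + s.
Here 1−s−f = 0.725 and s = 0.023.
u_1 = 0.122900 × 0.725 + 0.023 = 0.112102.
u_2 = 0.112102 × 0.725 + 0.023 = 0.104274.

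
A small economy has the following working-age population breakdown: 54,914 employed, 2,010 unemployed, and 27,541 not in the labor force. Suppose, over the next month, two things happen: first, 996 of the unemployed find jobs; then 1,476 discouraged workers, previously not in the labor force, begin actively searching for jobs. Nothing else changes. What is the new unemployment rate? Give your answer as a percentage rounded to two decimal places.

New unemployment rate ≈ 4.26%.

Initially, labor force = 54,914 + 2,010 = 56,924, so u = 2,010/56,924 = 3.53%.
After the first change, unemployed falls and employed rises by 996; labor force unchanged → E = 55,910, U = 1,014, labor force = 56,924.
After the second change, unemployed and labor force both rise by 1,476 → E = 55,910, U = 2,490, labor force = 58,400.
New unemployment rate = 2,490 / 58,400 = 4.26%.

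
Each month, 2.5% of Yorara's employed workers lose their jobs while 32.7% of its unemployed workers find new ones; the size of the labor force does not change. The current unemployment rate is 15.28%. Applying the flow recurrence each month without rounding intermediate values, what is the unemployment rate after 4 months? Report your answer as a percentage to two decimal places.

Unemployment rate after four months ≈ 8.54%.

With a fixed labor force, u_{t+1} = u_t + s·(1−u_t) − f·u_t = u_t·(1−s−f) + s.
Here 1−s−f = 0.648 and s = 0.025.
u_1 = 0.152800 × 0.648 + 0.025 = 0.124014.
u_2 = 0.124014 × 0.648 + 0.025 = 0.105361.
u_3 = 0.105361 × 0.648 + 0.025 = 0.093274.
u_4 = 0.093274 × 0.648 + 0.025 = 0.085442.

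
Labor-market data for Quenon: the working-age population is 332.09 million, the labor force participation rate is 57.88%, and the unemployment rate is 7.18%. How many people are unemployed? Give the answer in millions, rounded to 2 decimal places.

About 13.80 million are unemployed.

Labor force = 0.5788 × 332.09 = 192.21 million.
Unemployed = 0.0718 × 192.21 ≈ 13.80 million.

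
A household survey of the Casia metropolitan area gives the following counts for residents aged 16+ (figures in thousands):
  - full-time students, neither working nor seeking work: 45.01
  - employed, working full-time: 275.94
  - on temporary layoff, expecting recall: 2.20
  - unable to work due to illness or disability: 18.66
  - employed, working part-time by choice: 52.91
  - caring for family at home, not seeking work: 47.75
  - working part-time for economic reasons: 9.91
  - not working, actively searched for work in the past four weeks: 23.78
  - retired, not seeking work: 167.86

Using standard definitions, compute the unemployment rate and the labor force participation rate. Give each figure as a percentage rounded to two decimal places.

Unemployment rate ≈ 7.12%; labor force participation rate ≈ 56.63%.

Employed = 275.94 + 52.91 + 9.91 = 338.76 thousand (anyone who worked, including part-time for economic reasons, counts as employed).
Unemployed = 2.20 + 23.78 = 25.98 thousand (jobless and actively searching, or on temporary layoff).
Labor force = 338.76 + 25.98 = 364.74 thousand.
Not in labor force = 45.01 + 18.66 + 47.75 + 167.86 = 279.28 thousand (those not working and not actively searching are outside the labor force).
Civilian working-age population = 364.74 + 279.28 = 644.02 thousand.
Unemployment rate = 25.98 / 364.74 = 7.12%.
Labor force participation rate = 364.74 / 644.02 = 56.63%.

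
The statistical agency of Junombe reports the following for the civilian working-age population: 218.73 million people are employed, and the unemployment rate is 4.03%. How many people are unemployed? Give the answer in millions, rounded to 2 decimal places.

About 9.18 million are unemployed.

Let U be the number unemployed. The labor force is E + U, and U/(E+U) = 0.0403.
So U = 0.0403 × 218.73 / (1 − 0.0403) = 8.8148 / 0.9597 ≈ 9.18 million.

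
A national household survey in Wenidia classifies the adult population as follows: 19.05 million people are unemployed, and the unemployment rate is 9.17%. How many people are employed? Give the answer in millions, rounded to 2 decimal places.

About 188.69 million are employed.

Labor force = U / u = 19.05 / 0.0917 ≈ 207.74 million.
Employed = labor force − unemployed = 207.74 − 19.05 = 188.69 million.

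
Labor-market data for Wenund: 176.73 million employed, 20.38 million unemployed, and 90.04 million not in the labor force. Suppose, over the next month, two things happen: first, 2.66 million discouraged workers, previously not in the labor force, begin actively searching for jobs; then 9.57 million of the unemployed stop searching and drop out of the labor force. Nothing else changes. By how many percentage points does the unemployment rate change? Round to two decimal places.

The unemployment rate changes by −3.26 percentage points.

Initially, labor force = 176.73 + 20.38 = 197.11 million, so u = 20.38/197.11 = 10.34%.
After the first change, unemployed and labor force both rise by 2.66 → E = 176.73, U = 23.04, labor force = 199.77 million.
After the second change, unemployed and labor force both fall by 9.57 → E = 176.73, U = 13.47, labor force = 190.20 million.
New unemployment rate = 13.47 / 190.20 = 7.08%.
Change = 7.08% − 10.34% = −3.26 percentage points.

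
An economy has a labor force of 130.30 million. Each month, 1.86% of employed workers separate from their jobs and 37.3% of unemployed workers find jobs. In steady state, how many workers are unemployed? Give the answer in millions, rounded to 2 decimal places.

Steady-state unemployment rate u* = s/(s+f) = 1.86/(1.86+37.3) = 0.047497.
Unemployed = u* × labor force = 0.047497 × 130.30 ≈ 6.19 million.

About 6.19 million are unemployed in steady state.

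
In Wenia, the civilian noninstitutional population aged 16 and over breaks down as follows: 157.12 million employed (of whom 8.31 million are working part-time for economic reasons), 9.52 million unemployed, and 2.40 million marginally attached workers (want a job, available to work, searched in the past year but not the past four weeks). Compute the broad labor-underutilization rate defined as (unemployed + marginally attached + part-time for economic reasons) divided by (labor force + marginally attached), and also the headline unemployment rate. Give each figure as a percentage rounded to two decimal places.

Broad underutilization rate ≈ 11.97%; headline unemployment rate ≈ 5.71%.

Labor force = 157.12 + 9.52 = 166.64 million.
Numerator = 9.52 + 2.40 + 8.31 = 20.23 million.
Denominator = 166.64 + 2.40 = 169.04 million.
Broad rate = 20.23 / 169.04 = 11.97%.
Headline unemployment rate = 9.52 / 166.64 = 5.71%.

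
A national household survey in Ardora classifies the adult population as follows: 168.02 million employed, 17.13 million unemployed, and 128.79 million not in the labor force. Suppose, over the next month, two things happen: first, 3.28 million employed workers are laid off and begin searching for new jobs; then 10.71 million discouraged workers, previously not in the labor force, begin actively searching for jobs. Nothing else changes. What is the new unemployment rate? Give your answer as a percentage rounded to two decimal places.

New unemployment rate ≈ 15.89%.

Initially, labor force = 168.02 + 17.13 = 185.15 million, so u = 17.13/185.15 = 9.25%.
After the first change, employed falls and unemployed rises by 3.28; labor force unchanged → E = 164.74, U = 20.41, labor force = 185.15 million.
After the second change, unemployed and labor force both rise by 10.71 → E = 164.74, U = 31.12, labor force = 195.86 million.
New unemployment rate = 31.12 / 195.86 = 15.89%.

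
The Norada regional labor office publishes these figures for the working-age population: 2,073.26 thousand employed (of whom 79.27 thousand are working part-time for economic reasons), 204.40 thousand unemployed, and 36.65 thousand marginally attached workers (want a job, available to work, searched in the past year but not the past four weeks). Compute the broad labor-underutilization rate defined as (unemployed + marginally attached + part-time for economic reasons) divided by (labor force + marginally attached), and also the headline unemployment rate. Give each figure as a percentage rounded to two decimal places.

Broad underutilization rate ≈ 13.84%; headline unemployment rate ≈ 8.97%.

Labor force = 2,073.26 + 204.40 = 2,277.66 thousand.
Numerator = 204.40 + 36.65 + 79.27 = 320.32 thousand.
Denominator = 2,277.66 + 36.65 = 2,314.31 thousand.
Broad rate = 320.32 / 2,314.31 = 13.84%.
Headline unemployment rate = 204.40 / 2,277.66 = 8.97%.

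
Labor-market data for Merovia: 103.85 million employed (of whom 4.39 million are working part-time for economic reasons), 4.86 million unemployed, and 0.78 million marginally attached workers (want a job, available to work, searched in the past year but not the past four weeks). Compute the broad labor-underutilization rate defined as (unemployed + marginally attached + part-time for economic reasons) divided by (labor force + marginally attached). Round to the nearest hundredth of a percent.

Broad underutilization rate ≈ 9.16%.

Labor force = 103.85 + 4.86 = 108.71 million.
Numerator = 4.86 + 0.78 + 4.39 = 10.03 million.
Denominator = 108.71 + 0.78 = 109.49 million.
Broad rate = 10.03 / 109.49 = 9.16%.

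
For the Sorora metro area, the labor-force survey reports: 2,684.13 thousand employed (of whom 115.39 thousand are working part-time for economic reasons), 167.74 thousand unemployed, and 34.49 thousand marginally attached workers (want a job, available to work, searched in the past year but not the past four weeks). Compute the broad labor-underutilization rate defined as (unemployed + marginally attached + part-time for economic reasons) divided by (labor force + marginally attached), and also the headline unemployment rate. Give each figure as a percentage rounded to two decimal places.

Labor force = 2,684.13 + 167.74 = 2,851.87 thousand.
Numerator = 167.74 + 34.49 + 115.39 = 317.62 thousand.
Denominator = 2,851.87 + 34.49 = 2,886.36 thousand.
Broad rate = 317.62 / 2,886.36 = 11.00%.
Headline unemployment rate = 167.74 / 2,851.87 = 5.88%.

Broad underutilization rate ≈ 11.00%; headline unemployment rate ≈ 5.88%.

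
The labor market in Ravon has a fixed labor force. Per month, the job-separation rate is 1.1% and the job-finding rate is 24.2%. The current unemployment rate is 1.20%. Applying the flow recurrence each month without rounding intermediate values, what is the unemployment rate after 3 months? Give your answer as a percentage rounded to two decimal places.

Unemployment rate after three months ≈ 3.04%.

With a fixed labor force, u_{t+1} = u_t + s·(1−u_t) − f·u_t = u_t·(1−s−f) + s.
Here 1−s−f = 0.747 and s = 0.011.
u_1 = 0.012000 × 0.747 + 0.011 = 0.019964.
u_2 = 0.019964 × 0.747 + 0.011 = 0.025913.
u_3 = 0.025913 × 0.747 + 0.011 = 0.030357.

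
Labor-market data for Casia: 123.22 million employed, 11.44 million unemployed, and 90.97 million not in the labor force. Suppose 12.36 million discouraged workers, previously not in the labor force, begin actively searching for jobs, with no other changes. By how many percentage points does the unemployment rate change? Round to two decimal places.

Initially, labor force = 123.22 + 11.44 = 134.66 million, so u = 11.44/134.66 = 8.50%.
After the change, unemployed and labor force both rise by 12.36 → E = 123.22, U = 23.80, labor force = 147.02 million.
New unemployment rate = 23.80 / 147.02 = 16.19%.
Change = 16.19% − 8.50% = +7.69 percentage points.

The unemployment rate changes by +7.69 percentage points.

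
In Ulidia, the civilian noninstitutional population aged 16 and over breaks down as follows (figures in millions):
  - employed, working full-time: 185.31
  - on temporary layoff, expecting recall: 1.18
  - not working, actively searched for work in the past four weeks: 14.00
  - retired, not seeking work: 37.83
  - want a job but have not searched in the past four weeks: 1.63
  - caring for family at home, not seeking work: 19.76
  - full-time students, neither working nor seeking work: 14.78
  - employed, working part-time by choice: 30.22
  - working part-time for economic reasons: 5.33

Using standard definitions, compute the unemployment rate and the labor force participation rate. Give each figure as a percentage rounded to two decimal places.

Unemployment rate ≈ 6.43%; labor force participation rate ≈ 76.13%.

Employed = 185.31 + 30.22 + 5.33 = 220.86 million (anyone who worked, including part-time for economic reasons, counts as employed).
Unemployed = 1.18 + 14.00 = 15.18 million (jobless and actively searching, or on temporary layoff).
Labor force = 220.86 + 15.18 = 236.04 million.
Not in labor force = 37.83 + 1.63 + 19.76 + 14.78 = 74.00 million (those not working and not actively searching are outside the labor force — including those who want a job but have given up searching).
Civilian working-age population = 236.04 + 74.00 = 310.04 million.
Unemployment rate = 15.18 / 236.04 = 6.43%.
Labor force participation rate = 236.04 / 310.04 = 76.13%.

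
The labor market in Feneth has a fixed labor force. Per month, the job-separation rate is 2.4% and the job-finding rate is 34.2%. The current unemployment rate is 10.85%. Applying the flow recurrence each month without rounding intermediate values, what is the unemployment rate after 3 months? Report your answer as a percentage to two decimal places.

With a fixed labor force, u_{t+1} = u_t + s·(1−u_t) − f·u_t = u_t·(1−s−f) + s.
Here 1−s−f = 0.634 and s = 0.024.
u_1 = 0.108500 × 0.634 + 0.024 = 0.092789.
u_2 = 0.092789 × 0.634 + 0.024 = 0.082828.
u_3 = 0.082828 × 0.634 + 0.024 = 0.076513.

Unemployment rate after three months ≈ 7.65%.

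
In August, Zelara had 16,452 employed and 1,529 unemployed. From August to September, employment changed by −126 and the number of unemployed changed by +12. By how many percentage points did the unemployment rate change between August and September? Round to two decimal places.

The unemployment rate changed by +0.12 percentage points.

August: labor force = 16,452 + 1,529 = 17,981; u = 1,529/17,981 = 8.50%.
September: labor force = 16,326 + 1,541 = 17,867; u = 1,541/17,867 = 8.62%.
Change = 8.62% − 8.50% = +0.12 pp.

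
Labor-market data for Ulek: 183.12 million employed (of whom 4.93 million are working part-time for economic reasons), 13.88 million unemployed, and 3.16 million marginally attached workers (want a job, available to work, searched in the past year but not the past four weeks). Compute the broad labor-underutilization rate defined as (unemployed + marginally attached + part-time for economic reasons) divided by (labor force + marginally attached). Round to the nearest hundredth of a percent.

Broad underutilization rate ≈ 10.98%.

Labor force = 183.12 + 13.88 = 197.00 million.
Numerator = 13.88 + 3.16 + 4.93 = 21.97 million.
Denominator = 197.00 + 3.16 = 200.16 million.
Broad rate = 21.97 / 200.16 = 10.98%.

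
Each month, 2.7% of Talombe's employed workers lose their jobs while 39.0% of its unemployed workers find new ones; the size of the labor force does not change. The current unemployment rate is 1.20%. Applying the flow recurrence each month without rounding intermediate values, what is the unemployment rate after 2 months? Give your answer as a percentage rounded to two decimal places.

With a fixed labor force, u_{t+1} = u_t + s·(1−u_t) − f·u_t = u_t·(1−s−f) + s.
Here 1−s−f = 0.583 and s = 0.027.
u_1 = 0.012000 × 0.583 + 0.027 = 0.033996.
u_2 = 0.033996 × 0.583 + 0.027 = 0.046820.

Unemployment rate after two months ≈ 4.68%.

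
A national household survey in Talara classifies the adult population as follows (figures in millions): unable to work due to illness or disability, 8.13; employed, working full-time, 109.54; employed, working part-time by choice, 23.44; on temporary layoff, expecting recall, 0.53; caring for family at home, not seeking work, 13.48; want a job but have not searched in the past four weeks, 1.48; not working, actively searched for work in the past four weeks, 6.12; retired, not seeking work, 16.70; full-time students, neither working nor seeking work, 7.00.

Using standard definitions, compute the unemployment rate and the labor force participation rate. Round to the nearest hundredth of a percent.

Employed = 109.54 + 23.44 = 132.98 million.
Unemployed = 0.53 + 6.12 = 6.65 million (jobless and actively searching, or on temporary layoff).
Labor force = 132.98 + 6.65 = 139.63 million.
Not in labor force = 8.13 + 13.48 + 1.48 + 16.70 + 7.00 = 46.79 million (those not working and not actively searching are outside the labor force — including those who want a job but have given up searching).
Civilian working-age population = 139.63 + 46.79 = 186.42 million.
Unemployment rate = 6.65 / 139.63 = 4.76%.
Labor force participation rate = 139.63 / 186.42 = 74.90%.

Unemployment rate ≈ 4.76%; labor force participation rate ≈ 74.90%.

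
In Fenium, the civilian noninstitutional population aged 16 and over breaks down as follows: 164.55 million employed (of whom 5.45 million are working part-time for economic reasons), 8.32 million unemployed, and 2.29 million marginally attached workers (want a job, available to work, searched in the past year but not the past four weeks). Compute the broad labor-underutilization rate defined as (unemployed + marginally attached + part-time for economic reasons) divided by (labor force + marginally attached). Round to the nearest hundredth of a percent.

Broad underutilization rate ≈ 9.17%.

Labor force = 164.55 + 8.32 = 172.87 million.
Numerator = 8.32 + 2.29 + 5.45 = 16.06 million.
Denominator = 172.87 + 2.29 = 175.16 million.
Broad rate = 16.06 / 175.16 = 9.17%.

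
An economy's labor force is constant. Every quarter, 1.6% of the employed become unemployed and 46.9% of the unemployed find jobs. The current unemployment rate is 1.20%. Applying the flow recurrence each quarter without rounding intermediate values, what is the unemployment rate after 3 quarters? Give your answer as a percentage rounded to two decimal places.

With a fixed labor force, u_{t+1} = u_t + s·(1−u_t) − f·u_t = u_t·(1−s−f) + s.
Here 1−s−f = 0.515 and s = 0.016.
u_1 = 0.012000 × 0.515 + 0.016 = 0.022180.
u_2 = 0.022180 × 0.515 + 0.016 = 0.027423.
u_3 = 0.027423 × 0.515 + 0.016 = 0.030123.

Unemployment rate after three quarters ≈ 3.01%.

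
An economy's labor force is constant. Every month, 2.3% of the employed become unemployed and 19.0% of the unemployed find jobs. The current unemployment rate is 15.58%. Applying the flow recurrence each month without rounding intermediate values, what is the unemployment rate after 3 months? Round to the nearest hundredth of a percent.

Unemployment rate after three months ≈ 13.13%.

With a fixed labor force, u_{t+1} = u_t + s·(1−u_t) − f·u_t = u_t·(1−s−f) + s.
Here 1−s−f = 0.787 and s = 0.023.
u_1 = 0.155800 × 0.787 + 0.023 = 0.145615.
u_2 = 0.145615 × 0.787 + 0.023 = 0.137599.
u_3 = 0.137599 × 0.787 + 0.023 = 0.131290.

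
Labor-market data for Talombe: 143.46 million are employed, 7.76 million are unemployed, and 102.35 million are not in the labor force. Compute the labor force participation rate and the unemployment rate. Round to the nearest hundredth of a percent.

Labor force participation rate ≈ 59.64%; unemployment rate ≈ 5.13%.

Labor force = employed + unemployed = 143.46 + 7.76 = 151.22 million.
Working-age population = 151.22 + 102.35 = 253.57 million.
Unemployment rate = 7.76 / 151.22 = 5.13%.
Labor force participation rate = 151.22 / 253.57 = 59.64%.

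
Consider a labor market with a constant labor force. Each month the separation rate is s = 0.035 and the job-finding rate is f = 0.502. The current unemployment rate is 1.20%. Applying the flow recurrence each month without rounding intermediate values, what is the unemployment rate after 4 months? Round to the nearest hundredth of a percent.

Unemployment rate after four months ≈ 6.27%.

With a fixed labor force, u_{t+1} = u_t + s·(1−u_t) − f·u_t = u_t·(1−s−f) + s.
Here 1−s−f = 0.463 and s = 0.035.
u_1 = 0.012000 × 0.463 + 0.035 = 0.040556.
u_2 = 0.040556 × 0.463 + 0.035 = 0.053777.
u_3 = 0.053777 × 0.463 + 0.035 = 0.059899.
u_4 = 0.059899 × 0.463 + 0.035 = 0.062733.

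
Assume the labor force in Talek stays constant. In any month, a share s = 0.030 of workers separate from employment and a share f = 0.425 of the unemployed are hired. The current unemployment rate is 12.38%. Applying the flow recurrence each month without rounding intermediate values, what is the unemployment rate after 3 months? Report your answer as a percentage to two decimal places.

With a fixed labor force, u_{t+1} = u_t + s·(1−u_t) − f·u_t = u_t·(1−s−f) + s.
Here 1−s−f = 0.545 and s = 0.030.
u_1 = 0.123800 × 0.545 + 0.030 = 0.097471.
u_2 = 0.097471 × 0.545 + 0.030 = 0.083122.
u_3 = 0.083122 × 0.545 + 0.030 = 0.075301.

Unemployment rate after three months ≈ 7.53%.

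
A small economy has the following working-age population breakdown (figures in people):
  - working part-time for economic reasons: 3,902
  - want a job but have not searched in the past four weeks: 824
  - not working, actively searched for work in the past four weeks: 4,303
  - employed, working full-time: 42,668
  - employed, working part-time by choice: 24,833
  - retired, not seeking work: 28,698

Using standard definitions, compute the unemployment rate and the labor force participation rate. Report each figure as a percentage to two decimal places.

Unemployment rate ≈ 5.68%; labor force participation rate ≈ 71.94%.

Employed = 3,902 + 42,668 + 24,833 = 71,403 (anyone who worked, including part-time for economic reasons, counts as employed).
Unemployed = 4,303.
Labor force = 71,403 + 4,303 = 75,706.
Not in labor force = 824 + 28,698 = 29,522 (those not working and not actively searching are outside the labor force — including those who want a job but have given up searching).
Civilian working-age population = 75,706 + 29,522 = 105,228.
Unemployment rate = 4,303 / 75,706 = 5.68%.
Labor force participation rate = 75,706 / 105,228 = 71.94%.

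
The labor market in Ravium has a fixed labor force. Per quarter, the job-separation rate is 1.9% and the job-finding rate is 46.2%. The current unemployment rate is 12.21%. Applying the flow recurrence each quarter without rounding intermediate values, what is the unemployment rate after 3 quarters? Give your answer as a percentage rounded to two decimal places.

With a fixed labor force, u_{t+1} = u_t + s·(1−u_t) − f·u_t = u_t·(1−s−f) + s.
Here 1−s−f = 0.519 and s = 0.019.
u_1 = 0.122100 × 0.519 + 0.019 = 0.082370.
u_2 = 0.082370 × 0.519 + 0.019 = 0.061750.
u_3 = 0.061750 × 0.519 + 0.019 = 0.051048.

Unemployment rate after three quarters ≈ 5.10%.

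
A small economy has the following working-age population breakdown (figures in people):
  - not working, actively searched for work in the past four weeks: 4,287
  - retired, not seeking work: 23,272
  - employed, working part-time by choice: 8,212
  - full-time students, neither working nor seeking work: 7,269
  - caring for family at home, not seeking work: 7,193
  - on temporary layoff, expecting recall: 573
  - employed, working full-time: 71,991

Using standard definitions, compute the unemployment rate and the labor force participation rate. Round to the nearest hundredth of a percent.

Employed = 8,212 + 71,991 = 80,203.
Unemployed = 4,287 + 573 = 4,860 (jobless and actively searching, or on temporary layoff).
Labor force = 80,203 + 4,860 = 85,063.
Not in labor force = 23,272 + 7,269 + 7,193 = 37,734 (those not working and not actively searching are outside the labor force).
Civilian working-age population = 85,063 + 37,734 = 122,797.
Unemployment rate = 4,860 / 85,063 = 5.71%.
Labor force participation rate = 85,063 / 122,797 = 69.27%.

Unemployment rate ≈ 5.71%; labor force participation rate ≈ 69.27%.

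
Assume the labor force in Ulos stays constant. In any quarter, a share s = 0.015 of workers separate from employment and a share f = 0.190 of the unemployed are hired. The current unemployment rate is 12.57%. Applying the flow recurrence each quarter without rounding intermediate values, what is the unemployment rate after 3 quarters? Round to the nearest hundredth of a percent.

With a fixed labor force, u_{t+1} = u_t + s·(1−u_t) − f·u_t = u_t·(1−s−f) + s.
Here 1−s−f = 0.795 and s = 0.015.
u_1 = 0.125700 × 0.795 + 0.015 = 0.114932.
u_2 = 0.114932 × 0.795 + 0.015 = 0.106371.
u_3 = 0.106371 × 0.795 + 0.015 = 0.099565.

Unemployment rate after three quarters ≈ 9.96%.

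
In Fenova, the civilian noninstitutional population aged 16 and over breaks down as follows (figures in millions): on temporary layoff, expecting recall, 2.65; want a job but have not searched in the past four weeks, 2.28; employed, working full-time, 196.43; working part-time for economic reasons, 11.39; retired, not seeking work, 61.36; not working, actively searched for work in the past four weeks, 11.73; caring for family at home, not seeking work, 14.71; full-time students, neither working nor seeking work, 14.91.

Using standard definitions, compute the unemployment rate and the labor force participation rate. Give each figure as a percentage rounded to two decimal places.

Unemployment rate ≈ 6.47%; labor force participation rate ≈ 70.44%.

Employed = 196.43 + 11.39 = 207.82 million (anyone who worked, including part-time for economic reasons, counts as employed).
Unemployed = 2.65 + 11.73 = 14.38 million (jobless and actively searching, or on temporary layoff).
Labor force = 207.82 + 14.38 = 222.20 million.
Not in labor force = 2.28 + 61.36 + 14.71 + 14.91 = 93.26 million (those not working and not actively searching are outside the labor force — including those who want a job but have given up searching).
Civilian working-age population = 222.20 + 93.26 = 315.46 million.
Unemployment rate = 14.38 / 222.20 = 6.47%.
Labor force participation rate = 222.20 / 315.46 = 70.44%.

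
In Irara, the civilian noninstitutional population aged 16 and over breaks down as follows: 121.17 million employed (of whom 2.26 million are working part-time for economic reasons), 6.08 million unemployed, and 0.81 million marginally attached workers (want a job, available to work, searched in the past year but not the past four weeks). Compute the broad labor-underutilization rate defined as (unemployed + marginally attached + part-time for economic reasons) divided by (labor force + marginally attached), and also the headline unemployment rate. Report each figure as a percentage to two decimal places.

Broad underutilization rate ≈ 7.15%; headline unemployment rate ≈ 4.78%.

Labor force = 121.17 + 6.08 = 127.25 million.
Numerator = 6.08 + 0.81 + 2.26 = 9.15 million.
Denominator = 127.25 + 0.81 = 128.06 million.
Broad rate = 9.15 / 128.06 = 7.15%.
Headline unemployment rate = 6.08 / 127.25 = 4.78%.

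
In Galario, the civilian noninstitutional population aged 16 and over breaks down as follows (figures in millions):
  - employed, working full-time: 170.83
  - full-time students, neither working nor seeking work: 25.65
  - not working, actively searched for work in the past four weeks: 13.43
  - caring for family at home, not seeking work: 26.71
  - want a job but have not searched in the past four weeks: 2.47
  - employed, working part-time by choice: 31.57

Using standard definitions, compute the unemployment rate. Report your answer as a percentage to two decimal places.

Employed = 170.83 + 31.57 = 202.40 million.
Unemployed = 13.43 million.
Labor force = 202.40 + 13.43 = 215.83 million.
Unemployment rate = 13.43 / 215.83 = 6.22%.

Unemployment rate ≈ 6.22%.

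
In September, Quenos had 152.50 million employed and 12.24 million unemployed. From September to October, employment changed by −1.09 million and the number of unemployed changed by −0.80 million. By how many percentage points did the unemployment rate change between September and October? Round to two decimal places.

September: labor force = 152.50 + 12.24 = 164.74; u = 12.24/164.74 = 7.43%.
October: labor force = 151.41 + 11.44 = 162.85; u = 11.44/162.85 = 7.02%.
Change = 7.02% − 7.43% = −0.41 pp.

The unemployment rate changed by −0.41 percentage points.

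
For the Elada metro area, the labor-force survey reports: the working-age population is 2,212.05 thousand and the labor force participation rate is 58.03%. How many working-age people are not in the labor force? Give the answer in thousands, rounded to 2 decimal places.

Share not in the labor force = 1 − 0.5803 = 0.4197.
Not in labor force = 0.4197 × 2,212.05 ≈ 928.40 thousand.

About 928.40 thousand are not in the labor force.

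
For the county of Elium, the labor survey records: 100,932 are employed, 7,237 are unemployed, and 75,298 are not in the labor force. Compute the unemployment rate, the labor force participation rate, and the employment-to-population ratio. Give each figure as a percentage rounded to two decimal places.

Unemployment rate ≈ 6.69%; labor force participation rate ≈ 58.96%; employment-population ratio ≈ 55.01%.

Labor force = employed + unemployed = 100,932 + 7,237 = 108,169.
Working-age population = 108,169 + 75,298 = 183,467.
Unemployment rate = 7,237 / 108,169 = 6.69%.
Labor force participation rate = 108,169 / 183,467 = 58.96%.
Employment-population ratio = 100,932 / 183,467 = 55.01%.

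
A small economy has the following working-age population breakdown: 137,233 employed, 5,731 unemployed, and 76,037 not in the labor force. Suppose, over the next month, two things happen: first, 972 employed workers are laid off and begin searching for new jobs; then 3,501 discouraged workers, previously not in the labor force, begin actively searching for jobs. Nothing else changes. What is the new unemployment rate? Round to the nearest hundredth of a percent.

Initially, labor force = 137,233 + 5,731 = 142,964, so u = 5,731/142,964 = 4.01%.
After the first change, employed falls and unemployed rises by 972; labor force unchanged → E = 136,261, U = 6,703, labor force = 142,964.
After the second change, unemployed and labor force both rise by 3,501 → E = 136,261, U = 10,204, labor force = 146,465.
New unemployment rate = 10,204 / 146,465 = 6.97%.

New unemployment rate ≈ 6.97%.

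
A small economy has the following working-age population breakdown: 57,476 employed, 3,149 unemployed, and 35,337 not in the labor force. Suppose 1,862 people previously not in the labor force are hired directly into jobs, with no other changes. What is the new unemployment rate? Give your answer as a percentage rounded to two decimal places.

New unemployment rate ≈ 5.04%.

Initially, labor force = 57,476 + 3,149 = 60,625, so u = 3,149/60,625 = 5.19%.
After the change, employed and labor force both rise by 1,862; unemployed unchanged → E = 59,338, U = 3,149, labor force = 62,487.
New unemployment rate = 3,149 / 62,487 = 5.04%.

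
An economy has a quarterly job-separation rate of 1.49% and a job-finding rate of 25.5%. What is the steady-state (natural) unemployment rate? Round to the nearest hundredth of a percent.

At steady state the flows balance: s·E = f·U, so U/(E+U) = s/(s+f).
u* = 1.49 / (1.49 + 25.5) = 1.49 / 26.99 = 5.52%.

Steady-state unemployment rate ≈ 5.52%.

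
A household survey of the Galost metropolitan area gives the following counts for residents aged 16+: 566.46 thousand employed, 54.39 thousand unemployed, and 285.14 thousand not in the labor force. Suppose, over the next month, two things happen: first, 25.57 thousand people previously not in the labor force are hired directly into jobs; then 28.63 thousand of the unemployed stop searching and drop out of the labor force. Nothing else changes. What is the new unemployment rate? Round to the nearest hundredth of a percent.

Initially, labor force = 566.46 + 54.39 = 620.85 thousand, so u = 54.39/620.85 = 8.76%.
After the first change, employed and labor force both rise by 25.57; unemployed unchanged → E = 592.03, U = 54.39, labor force = 646.42 thousand.
After the second change, unemployed and labor force both fall by 28.63 → E = 592.03, U = 25.76, labor force = 617.79 thousand.
New unemployment rate = 25.76 / 617.79 = 4.17%.

New unemployment rate ≈ 4.17%.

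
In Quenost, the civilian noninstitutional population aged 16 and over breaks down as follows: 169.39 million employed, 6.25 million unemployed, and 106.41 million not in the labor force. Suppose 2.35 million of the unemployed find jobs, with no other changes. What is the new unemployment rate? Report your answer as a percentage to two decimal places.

New unemployment rate ≈ 2.22%.

Initially, labor force = 169.39 + 6.25 = 175.64 million, so u = 6.25/175.64 = 3.56%.
After the change, unemployed falls and employed rises by 2.35; labor force unchanged → E = 171.74, U = 3.90, labor force = 175.64 million.
New unemployment rate = 3.90 / 175.64 = 2.22%.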